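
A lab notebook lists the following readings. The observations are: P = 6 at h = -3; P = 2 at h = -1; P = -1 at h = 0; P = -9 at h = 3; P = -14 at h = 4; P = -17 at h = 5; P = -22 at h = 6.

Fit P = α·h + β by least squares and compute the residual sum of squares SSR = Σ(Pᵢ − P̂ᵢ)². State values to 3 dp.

SSR = 10.328

The normal system XᵀX·[α, β]ᵀ = XᵀP is [[96, 14]; [14, 7]]·[α, β]ᵀ = [-320, -55]ᵀ.
det = 96·7 − 14² = 476.
α = ((-320)·7 − 14·(-55))/476 = -105/34; β = (96·(-55) − 14·(-320))/476 = -200/119.
Residuals: -377/238, 141/238, 81/119, 463/238, 4/119, 29/238, -213/119; SSR = 1229/119.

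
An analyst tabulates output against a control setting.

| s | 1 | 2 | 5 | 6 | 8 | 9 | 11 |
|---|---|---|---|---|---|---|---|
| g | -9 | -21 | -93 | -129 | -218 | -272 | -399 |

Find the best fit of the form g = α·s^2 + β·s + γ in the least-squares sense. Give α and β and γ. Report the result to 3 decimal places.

α = -3.012, β = -2.801, γ = -3.352

With design matrix X, XᵀX = [[27236, 2922, 332]; [2922, 332, 42]; [332, 42, 7]] and Xᵀg = [-91325, -9871, -1141]ᵀ.
Inverting the 3×3 Gram matrix, [α, β, γ]ᵀ = [-114429/37994, -106411/37994, -63676/18997]ᵀ.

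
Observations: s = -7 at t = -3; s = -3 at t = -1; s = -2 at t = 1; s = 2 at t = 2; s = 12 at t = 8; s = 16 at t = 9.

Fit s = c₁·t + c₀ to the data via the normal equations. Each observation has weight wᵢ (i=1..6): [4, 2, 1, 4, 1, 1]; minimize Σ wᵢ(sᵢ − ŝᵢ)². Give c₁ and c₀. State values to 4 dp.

c₁ = 1.8208, c₀ = -1.6808

AᵀWA·[c₁, c₀]ᵀ = AᵀWs reads: 200·c₁ + 12·c₀ = 344;  12·c₁ + 13·c₀ = 0.
det = 200·13 − 12² = 2456.
c₁ = (344·13 − 12·0)/2456 = 559/307; c₀ = (200·0 − 12·344)/2456 = -516/307.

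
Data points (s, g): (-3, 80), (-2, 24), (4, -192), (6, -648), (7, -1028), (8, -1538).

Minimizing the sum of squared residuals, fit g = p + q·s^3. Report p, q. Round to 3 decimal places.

p = -0.104, q = -3.001

Entries of AᵀA: Σ1 = 6, Σs^3 = 1100, Σs^3·s^3 = 431338.
Right-hand side: Σg = -3302, Σs^3·g = -1294668.
Normal equations: [[6, 1100]; [1100, 431338]]·[p, q]ᵀ = [-3302, -1294668]ᵀ.
det = 6·431338 − 1100² = 1378028.
p = ((-3302)·431338 − 1100·(-1294668))/1378028 = -35819/344507; q = (6·(-1294668) − 1100·(-3302))/1378028 = -1033952/344507.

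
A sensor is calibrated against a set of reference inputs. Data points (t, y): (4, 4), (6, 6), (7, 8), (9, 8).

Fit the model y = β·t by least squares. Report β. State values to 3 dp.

β = 0.989

Sums needed: Σt·t = 182.
And Σt·y = 180.
Hence β = 180 / 182 ≈ 0.989011.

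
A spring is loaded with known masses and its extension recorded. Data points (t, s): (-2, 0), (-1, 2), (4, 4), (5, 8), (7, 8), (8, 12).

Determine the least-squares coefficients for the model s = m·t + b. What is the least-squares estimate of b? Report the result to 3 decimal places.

Compute the Gram sums: Σt·t = 159, Σt = 21, Σ1 = 6.
And Σt·s = 206, Σs = 34.
XᵀX·[m, b]ᵀ = Xᵀs becomes [[159, 21]; [21, 6]]·[m, b]ᵀ = [206, 34]ᵀ.
Eliminating b: 6·(row 1) − 21·(row 2) gives 513·m = 6·206 − 21·34 = 522, so m = 58/57.
Then b = (34 − 21·(58/57))/6 = 40/19.

b = 2.105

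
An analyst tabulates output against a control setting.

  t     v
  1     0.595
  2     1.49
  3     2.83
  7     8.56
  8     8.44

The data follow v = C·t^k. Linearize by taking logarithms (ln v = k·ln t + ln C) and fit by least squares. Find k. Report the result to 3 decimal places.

With ln vᵢ as the transformed response and ln tᵢ as the regressor:
Σln t = 5.8171, Σ(ln t)² = 9.7980, Σln v = 5.1999, Σln t·ln v = 10.0327.
Equations: 9.7980·k + 5.8171·ln C = 10.0327;  5.8171·k + 5·ln C = 5.1999.
Δ = 9.7980·5 − (5.8171)² = 15.1514; k = (10.0327·5 − 5.8171·5.1999)/15.1514 = 1.31440, ln C = (9.7980·5.1999 − 5.8171·10.0327)/15.1514 = -0.48922.

k = 1.314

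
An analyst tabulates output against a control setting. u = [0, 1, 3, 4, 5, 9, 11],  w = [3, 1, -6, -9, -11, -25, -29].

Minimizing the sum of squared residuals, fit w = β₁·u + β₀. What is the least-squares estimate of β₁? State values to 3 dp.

Setting ∂/∂β₁ … = 0 gives: 253·β₁ + 33·β₀ = -652;  33·β₁ + 7·β₀ = -76.
Eliminating β₀: 7·(row 1) − 33·(row 2) gives 682·β₁ = 7·(-652) − 33·(-76) = -2056, so β₁ = -1028/341.
Then β₀ = ((-76) − 33·(-1028/341))/7 = 104/31.

β₁ = -3.015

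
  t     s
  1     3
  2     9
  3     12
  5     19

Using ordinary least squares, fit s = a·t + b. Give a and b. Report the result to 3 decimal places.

a = 3.857, b = 0.143

Forming XᵀX = [[39, 11]; [11, 4]] and Xᵀs = [152, 43]ᵀ gives XᵀX·[a, b]ᵀ = Xᵀs.
Eliminating b: 4·(row 1) − 11·(row 2) gives 35·a = 4·152 − 11·43 = 135, so a = 27/7.
Then b = (43 − 11·(27/7))/4 = 1/7.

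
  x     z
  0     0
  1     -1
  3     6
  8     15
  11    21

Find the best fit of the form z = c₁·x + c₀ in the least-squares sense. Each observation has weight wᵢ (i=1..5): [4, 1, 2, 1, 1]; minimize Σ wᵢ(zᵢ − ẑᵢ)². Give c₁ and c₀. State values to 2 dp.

c₁ = 1.94, c₀ = -0.39

MᵀWM·[c₁, c₀]ᵀ = MᵀWz reads: 204·c₁ + 26·c₀ = 386;  26·c₁ + 9·c₀ = 47.
(Σwᵢ·x·x = 204, Σwᵢ·x = 26, Σwᵢ·1 = 9, Σwᵢ·x·z = 386, Σwᵢ·z = 47.)
det = 204·9 − 26² = 1160.
c₁ = (386·9 − 26·47)/1160 = 563/290; c₀ = (204·47 − 26·386)/1160 = -56/145.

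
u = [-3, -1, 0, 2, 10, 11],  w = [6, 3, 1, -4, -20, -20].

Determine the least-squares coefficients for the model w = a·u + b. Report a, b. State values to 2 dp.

a = -1.95, b = 0.52

The normal system AᵀA·[a, b]ᵀ = Aᵀw is [[235, 19]; [19, 6]]·[a, b]ᵀ = [-449, -34]ᵀ.
Determinant 235·6 − 19² = 1049.
a = ((-449)·6 − 19·(-34))/1049 = -2048/1049; b = (235·(-34) − 19·(-449))/1049 = 541/1049.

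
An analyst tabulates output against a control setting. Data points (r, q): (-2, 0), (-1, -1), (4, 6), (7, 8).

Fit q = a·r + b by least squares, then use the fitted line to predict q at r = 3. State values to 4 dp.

q̂ = 4.2685

Sums needed: Σr·r = 70, Σr = 8, Σ1 = 4.
Moment sums: Σr·q = 81, Σq = 13.
So MᵀM·[a, b]ᵀ = Mᵀq: [[70, 8]; [8, 4]]·[a, b]ᵀ = [81, 13]ᵀ.
Δ = 70·4 − 8² = 216.
a = (81·4 − 8·13)/216 = 55/54; b = (70·13 − 8·81)/216 = 131/108.
At r = 3: q̂ = (55/54)·(3) + (131/108)·(1) = 461/108.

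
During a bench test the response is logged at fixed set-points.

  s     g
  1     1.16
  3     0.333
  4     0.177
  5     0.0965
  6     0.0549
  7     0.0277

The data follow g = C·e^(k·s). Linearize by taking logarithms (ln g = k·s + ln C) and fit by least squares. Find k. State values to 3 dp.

k = -0.618

Taking logs, ln g = k·s + ln C, so regress ln g on s.
Σs = 26.0000, Σ(s)² = 136.0000, Σln g = -11.5096, Σs·ln g = -64.2856.
Equations: 136.0000·k + 26.0000·ln C = -64.2856;  26.0000·k + 6·ln C = -11.5096.
Solving (det = 140.0000): k = -0.61761, ln C = 0.75803.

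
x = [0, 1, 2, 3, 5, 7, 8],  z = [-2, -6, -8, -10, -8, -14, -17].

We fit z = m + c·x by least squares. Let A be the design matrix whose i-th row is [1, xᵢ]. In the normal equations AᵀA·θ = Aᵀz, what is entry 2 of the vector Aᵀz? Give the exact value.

Entry 2 ↔ basis x, so (Aᵀz)_{2} = Σᵢ (x)·zᵢ = (0)·(-2) + (1)·(-6) + (2)·(-8) + (3)·(-10) + (5)·(-8) + (7)·(-14) + (8)·(-17) = -326.

-326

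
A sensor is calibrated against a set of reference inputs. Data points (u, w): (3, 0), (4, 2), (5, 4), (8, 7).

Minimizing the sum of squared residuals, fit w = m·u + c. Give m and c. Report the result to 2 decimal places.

m = 1.36, c = -3.54

The normal equations are: 114·m + 20·c = 84;  20·m + 4·c = 13.
(Σu·u = 114, Σu = 20, Σ1 = 4, Σu·w = 84, Σw = 13.)
det = 114·4 − 20² = 56.
m = (84·4 − 20·13)/56 = 19/14; c = (114·13 − 20·84)/56 = -99/28.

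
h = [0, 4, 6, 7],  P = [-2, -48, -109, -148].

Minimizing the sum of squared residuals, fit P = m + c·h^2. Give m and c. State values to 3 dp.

Entries of MᵀM: Σ1 = 4, Σh^2 = 101, Σh^2·h^2 = 3953.
And ΣP = -307, Σh^2·P = -11944.
Determinant 4·3953 − 101² = 5611.
m = ((-307)·3953 − 101·(-11944))/5611 = -7227/5611; c = (4·(-11944) − 101·(-307))/5611 = -16769/5611.

m = -1.288, c = -2.989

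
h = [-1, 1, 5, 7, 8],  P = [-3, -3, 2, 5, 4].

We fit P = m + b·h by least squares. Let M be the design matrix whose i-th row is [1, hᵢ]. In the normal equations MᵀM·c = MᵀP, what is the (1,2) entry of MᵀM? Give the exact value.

20

Row 1 ↔ basis 1, column 2 ↔ basis h, so (MᵀM)_{1,2} = Σᵢ h = (1)·(-1) + (1)·(1) + (1)·(5) + (1)·(7) + (1)·(8) = 20.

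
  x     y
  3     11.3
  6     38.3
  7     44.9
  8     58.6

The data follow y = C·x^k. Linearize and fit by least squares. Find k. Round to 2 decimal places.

Linearized form: ln y = k·ln x + ln C. From the 4 transformed points,
Σln x = 6.9157, Σ(ln x)² = 12.5280, Σln y = 13.9454, Σln x·ln y = 25.0636.
Equations: 12.5280·k + 6.9157·ln C = 25.0636;  6.9157·k + 4·ln C = 13.9454.
Solving (det = 2.2847): k = 1.66839, ln C = 0.60183.

k = 1.67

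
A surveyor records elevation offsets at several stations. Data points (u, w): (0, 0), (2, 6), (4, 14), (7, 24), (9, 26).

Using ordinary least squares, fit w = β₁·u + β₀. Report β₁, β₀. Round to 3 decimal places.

From the data, Σu·u = 150, Σu = 22, Σ1 = 5.
For Xᵀw: Σu·w = 470, Σw = 70.
Δ = 150·5 − 22² = 266.
β₁ = (470·5 − 22·70)/266 = 405/133; β₀ = (150·70 − 22·470)/266 = 80/133.

β₁ = 3.045, β₀ = 0.602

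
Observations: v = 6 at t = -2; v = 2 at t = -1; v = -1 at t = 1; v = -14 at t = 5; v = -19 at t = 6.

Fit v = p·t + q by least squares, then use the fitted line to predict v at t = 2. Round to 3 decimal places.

v̂ = -5.799

Normal-equation sums: Σt·t = 67, Σt = 9, Σ1 = 5.
Moment sums: Σt·v = -199, Σv = -26.
det = 67·5 − 9² = 254.
p = ((-199)·5 − 9·(-26))/254 = -761/254; q = (67·(-26) − 9·(-199))/254 = 49/254.
At t = 2: v̂ = (-761/254)·(2) + (49/254)·(1) = -1473/254.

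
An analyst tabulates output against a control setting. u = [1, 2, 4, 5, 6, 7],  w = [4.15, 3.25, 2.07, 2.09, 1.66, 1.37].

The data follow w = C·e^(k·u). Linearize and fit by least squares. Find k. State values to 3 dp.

k = -0.177

Let Y = ln w. Fitting Y = k·u + ln C by least squares:
AᵀA = [[131.0000, 25.0000]; [25.0000, 6]], rhs = [15.6210, 4.8881]ᵀ  (here Σu = 25.0000, Σ(u)² = 131.0000, Σln w = 4.8881, Σu·ln w = 15.6210).
Solving (det = 161.0000): k = -0.17687, ln C = 1.55165.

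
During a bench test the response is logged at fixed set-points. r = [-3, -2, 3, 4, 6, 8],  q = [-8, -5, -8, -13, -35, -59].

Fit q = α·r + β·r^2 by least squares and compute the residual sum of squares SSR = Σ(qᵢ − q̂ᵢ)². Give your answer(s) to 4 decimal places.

Forming AᵀA = [[138, 784]; [784, 5826]] and Aᵀq = [-724, -5408]ᵀ gives AᵀA·[α, β]ᵀ = Aᵀq.
Δ = 138·5826 − 784² = 189332.
α = ((-724)·5826 − 784·(-5408))/189332 = 5462/47333; β = (138·(-5408) − 784·(-724))/189332 = -44672/47333.
Residuals: 39770/47333, -47053/47333, 6998/47333, 77575/47333, -7385/4303, 22665/47333; SSR = 358636/47333.

SSR = 7.5769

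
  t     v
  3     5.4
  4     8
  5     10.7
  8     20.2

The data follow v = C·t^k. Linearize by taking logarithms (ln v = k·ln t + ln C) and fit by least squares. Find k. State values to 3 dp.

With ln vᵢ as the transformed response and ln tᵢ as the regressor:
Σln t = 6.1738, Σ(ln t)² = 10.0431, Σln v = 9.1418, Σln t·ln v = 14.8003.
Normal system: [[10.0431, 6.1738]; [6.1738, 4]]·[k, ln C]ᵀ = [14.8003, 9.1418]ᵀ.
Slope k = (n·Σln t·ln v − Σln t·Σln v)/(n·Σ(ln t)² − (Σln t)²) = (4·14.8003 − 6.1738·9.1418)/2.0569 = 1.34279; ln C = (Σln v − k·Σln t)/n = 0.21292.

k = 1.343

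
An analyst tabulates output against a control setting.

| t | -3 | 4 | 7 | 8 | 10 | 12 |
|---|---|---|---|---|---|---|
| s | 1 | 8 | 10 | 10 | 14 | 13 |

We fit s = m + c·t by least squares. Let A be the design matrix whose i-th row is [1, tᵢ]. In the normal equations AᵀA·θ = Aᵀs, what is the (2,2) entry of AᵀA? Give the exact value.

382

Row 2 ↔ basis t, column 2 ↔ basis t, so (AᵀA)_{2,2} = Σᵢ (t)·(t) = (-3)·(-3) + (4)·(4) + (7)·(7) + (8)·(8) + (10)·(10) + (12)·(12) = 382.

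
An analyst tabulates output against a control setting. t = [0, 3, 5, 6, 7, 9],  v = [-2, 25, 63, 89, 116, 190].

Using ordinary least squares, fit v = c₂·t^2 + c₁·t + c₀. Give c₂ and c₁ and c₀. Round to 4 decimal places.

MᵀM·[c₂, c₁, c₀]ᵀ = Mᵀv reads: 10964·c₂ + 1440·c₁ + 200·c₀ = 26078;  1440·c₂ + 200·c₁ + 30·c₀ = 3446;  200·c₂ + 30·c₁ + 6·c₀ = 481.
(Σt^2·t^2 = 10964, Σt^2·t = 1440, Σt^2 = 200, Σt·t = 200, Σt = 30, Σ1 = 6, Σt^2·v = 26078, Σt·v = 3446, Σv = 481.)
Row-reducing yields c₂ = 6629/3190, c₁ = 3673/1450, c₀ = -2819/1595.

c₂ = 2.0781, c₁ = 2.5331, c₀ = -1.7674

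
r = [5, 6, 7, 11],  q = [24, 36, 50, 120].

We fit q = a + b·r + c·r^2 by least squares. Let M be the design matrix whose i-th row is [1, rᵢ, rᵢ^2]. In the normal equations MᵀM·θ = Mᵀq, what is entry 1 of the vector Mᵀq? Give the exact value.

230

Entry 1 ↔ basis 1, so (Mᵀq)_{1} = Σᵢ qᵢ = (1)·(24) + (1)·(36) + (1)·(50) + (1)·(120) = 230.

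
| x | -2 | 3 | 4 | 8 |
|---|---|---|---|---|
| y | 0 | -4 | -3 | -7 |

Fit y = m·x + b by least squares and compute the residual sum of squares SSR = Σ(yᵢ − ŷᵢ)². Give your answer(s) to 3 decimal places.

Compute the Gram sums: Σx·x = 93, Σx = 13, Σ1 = 4.
For Aᵀy: Σx·y = -80, Σy = -14.
Normal equations: [[93, 13]; [13, 4]]·[m, b]ᵀ = [-80, -14]ᵀ.
Determinant 93·4 − 13² = 203.
m = ((-80)·4 − 13·(-14))/203 = -138/203; b = (93·(-14) − 13·(-80))/203 = -262/203.
Residuals: -2/29, -136/203, 205/203, -55/203; SSR = 314/203.

SSR = 1.547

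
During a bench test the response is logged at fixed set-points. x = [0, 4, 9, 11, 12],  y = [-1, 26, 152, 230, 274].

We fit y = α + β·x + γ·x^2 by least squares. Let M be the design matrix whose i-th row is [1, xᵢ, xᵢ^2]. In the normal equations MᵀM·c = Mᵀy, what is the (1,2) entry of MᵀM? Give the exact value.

36

Row 1 ↔ basis 1, column 2 ↔ basis x, so (MᵀM)_{1,2} = Σᵢ x = (1)·(0) + (1)·(4) + (1)·(9) + (1)·(11) + (1)·(12) = 36.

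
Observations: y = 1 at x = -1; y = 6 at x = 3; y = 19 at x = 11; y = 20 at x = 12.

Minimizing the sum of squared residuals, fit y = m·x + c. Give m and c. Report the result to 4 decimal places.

m = 1.5032, c = 2.1053

From the data, Σx·x = 275, Σx = 25, Σ1 = 4.
Right-hand side: Σx·y = 466, Σy = 46.
Eliminating c: 4·(row 1) − 25·(row 2) gives 475·m = 4·466 − 25·46 = 714, so m = 714/475.
Then c = (46 − 25·(714/475))/4 = 40/19.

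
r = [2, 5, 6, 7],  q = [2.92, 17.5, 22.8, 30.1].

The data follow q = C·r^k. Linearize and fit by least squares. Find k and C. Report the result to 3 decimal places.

Linearized form: ln q = k·ln r + ln C. From the 4 transformed points,
Over the data: Σln r = 6.0403, Σ(ln r)² = 10.0677, Σln q = 10.4651, Σln r·ln q = 17.5766.
Normal system: [[10.0677, 6.0403]; [6.0403, 4]]·[k, ln C]ᵀ = [17.5766, 10.4651]ᵀ.
Slope k = (n·Σln r·ln q − Σln r·Σln q)/(n·Σ(ln r)² − (Σln r)²) = (4·17.5766 − 6.0403·10.4651)/3.7862 = 1.87385; ln C = (Σln q − k·Σln r)/n = -0.21337, so C = exp(-0.21337) = 0.80786.

k = 1.874, C = 0.808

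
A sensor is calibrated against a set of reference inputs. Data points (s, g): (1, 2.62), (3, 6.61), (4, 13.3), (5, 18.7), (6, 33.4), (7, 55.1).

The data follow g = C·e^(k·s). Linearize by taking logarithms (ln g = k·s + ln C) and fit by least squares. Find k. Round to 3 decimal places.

Linearized form: ln g = k·s + ln C. From the 6 transformed points,
Σs = 26.0000, Σ(s)² = 136.0000, Σln g = 15.8858, Σs·ln g = 80.7380.
Equations: 136.0000·k + 26.0000·ln C = 80.7380;  26.0000·k + 6·ln C = 15.8858.
Solving (det = 140.0000): k = 0.50999, ln C = 0.43768.

k = 0.510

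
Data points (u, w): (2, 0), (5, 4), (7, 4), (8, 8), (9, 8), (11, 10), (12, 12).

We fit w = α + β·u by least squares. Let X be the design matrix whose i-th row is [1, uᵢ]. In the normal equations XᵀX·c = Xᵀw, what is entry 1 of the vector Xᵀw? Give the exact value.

46

Entry 1 ↔ basis 1, so (Xᵀw)_{1} = Σᵢ wᵢ = (1)·(0) + (1)·(4) + (1)·(4) + (1)·(8) + (1)·(8) + (1)·(10) + (1)·(12) = 46.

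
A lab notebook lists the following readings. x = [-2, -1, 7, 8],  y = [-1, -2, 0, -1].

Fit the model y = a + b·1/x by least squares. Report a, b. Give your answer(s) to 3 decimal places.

a = -0.612, b = 1.261

Normal-equation sums: Σ1 = 4, Σ1/x = -69/56, Σ1/x·1/x = 4033/3136.
For Mᵀy: Σy = -4, Σ1/x·y = 19/8.
MᵀM·[a, b]ᵀ = Mᵀy becomes [[4, -69/56]; [-69/56, 4033/3136]]·[a, b]ᵀ = [-4, 19/8]ᵀ.
Δ = 4·(4033/3136) − (-69/56)² = 11371/3136.
a = ((-4)·(4033/3136) − (-69/56)·(19/8))/(11371/3136) = -6955/11371; b = (4·(19/8) − (-69/56)·(-4))/(11371/3136) = 14336/11371.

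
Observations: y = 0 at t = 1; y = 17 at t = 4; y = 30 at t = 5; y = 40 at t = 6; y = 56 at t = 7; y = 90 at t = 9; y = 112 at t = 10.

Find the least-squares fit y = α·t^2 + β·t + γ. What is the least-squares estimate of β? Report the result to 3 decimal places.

β = 0.799

The normal system MᵀM·[α, β, γ]ᵀ = Mᵀy is [[21140, 2478, 308]; [2478, 308, 42]; [308, 42, 7]]·[α, β, γ]ᵀ = [23696, 2780, 345]ᵀ.
Inverting the 3×3 Gram matrix, [α, β, γ]ᵀ = [151/143, 800/1001, -1973/1001]ᵀ.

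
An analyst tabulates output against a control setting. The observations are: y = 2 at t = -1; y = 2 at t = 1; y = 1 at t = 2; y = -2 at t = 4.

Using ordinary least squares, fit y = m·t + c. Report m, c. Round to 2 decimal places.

The normal equations are: 22·m + 6·c = -6;  6·m + 4·c = 3.
Determinant 22·4 − 6² = 52.
m = ((-6)·4 − 6·3)/52 = -21/26; c = (22·3 − 6·(-6))/52 = 51/26.

m = -0.81, c = 1.96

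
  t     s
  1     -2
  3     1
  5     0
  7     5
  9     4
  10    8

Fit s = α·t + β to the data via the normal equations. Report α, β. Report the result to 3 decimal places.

α = 0.964, β = -2.959

The normal system AᵀA·[α, β]ᵀ = Aᵀs is [[265, 35]; [35, 6]]·[α, β]ᵀ = [152, 16]ᵀ.
Determinant 265·6 − 35² = 365.
α = (152·6 − 35·16)/365 = 352/365; β = (265·16 − 35·152)/365 = -216/73.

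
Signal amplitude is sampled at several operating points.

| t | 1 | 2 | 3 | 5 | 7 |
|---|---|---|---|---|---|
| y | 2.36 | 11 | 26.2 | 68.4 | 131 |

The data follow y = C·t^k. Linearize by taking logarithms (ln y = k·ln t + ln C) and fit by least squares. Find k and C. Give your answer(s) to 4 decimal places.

Taking logs, ln y = k·ln t + ln C, so regress ln y on ln t.
Over the data: Σln t = 5.3471, Σ(ln t)² = 8.0643, Σln y = 15.6229, Σln t·ln y = 21.5371.
Normal system: [[8.0643, 5.3471]; [5.3471, 5]]·[k, ln C]ᵀ = [21.5371, 15.6229]ᵀ.
Slope k = (n·Σln t·ln y − Σln t·Σln y)/(n·Σ(ln t)² − (Σln t)²) = (5·21.5371 − 5.3471·15.6229)/11.7297 = 2.05871; ln C = (Σln y − k·Σln t)/n = 0.92295, so C = exp(0.92295) = 2.51671.

k = 2.0587, C = 2.5167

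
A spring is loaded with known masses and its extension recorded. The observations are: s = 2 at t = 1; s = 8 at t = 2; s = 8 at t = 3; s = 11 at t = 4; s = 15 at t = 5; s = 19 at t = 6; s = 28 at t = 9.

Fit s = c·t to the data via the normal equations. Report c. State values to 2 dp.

From the data, Σt·t = 172.
And Σt·s = 527.
Normal equations: [[172]]·[c]ᵀ = [527]ᵀ.
c = 527/172 = 3.06395.

c = 3.06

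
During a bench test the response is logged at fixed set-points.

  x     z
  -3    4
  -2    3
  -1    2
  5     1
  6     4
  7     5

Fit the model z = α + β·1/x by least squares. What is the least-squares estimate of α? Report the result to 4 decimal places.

α = 3.3458

Sums needed: Σ1 = 6, Σ1/x = -139/105, Σ1/x·1/x = 31957/22050.
For Mᵀz: Σz = 19, Σ1/x·z = -683/210.
MᵀM·[α, β]ᵀ = Mᵀz becomes [[6, -139/105]; [-139/105, 31957/22050]]·[α, β]ᵀ = [19, -683/210]ᵀ.
Eliminating β: (31957/22050)·(row 1) − (-139/105)·(row 2) gives (3062/441)·α = (31957/22050)·19 − (-139/105)·(-683/210) = 5227/225, so α = 256123/76550.
Then β = ((-683/210) − (-139/105)·(256123/76550))/(31957/22050) = 6216/7655.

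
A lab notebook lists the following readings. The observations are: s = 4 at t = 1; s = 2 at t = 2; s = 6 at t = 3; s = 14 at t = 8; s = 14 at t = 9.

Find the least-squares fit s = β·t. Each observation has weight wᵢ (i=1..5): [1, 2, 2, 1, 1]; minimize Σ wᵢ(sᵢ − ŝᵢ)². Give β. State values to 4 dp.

Forming AᵀWA = [[172]] and AᵀWs = [286]ᵀ gives AᵀWA·[β]ᵀ = AᵀWs.
β = 286/172 = 1.66279.

β = 1.6628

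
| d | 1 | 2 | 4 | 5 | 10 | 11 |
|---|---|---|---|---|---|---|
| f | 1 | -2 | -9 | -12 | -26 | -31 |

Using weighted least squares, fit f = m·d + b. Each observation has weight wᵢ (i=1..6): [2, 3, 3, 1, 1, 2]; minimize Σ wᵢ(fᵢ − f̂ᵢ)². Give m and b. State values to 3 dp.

m = -3.145, b = 4.024

With design matrix M, MᵀWM = [[429, 57]; [57, 12]] and MᵀWf = [-1120, -131]ᵀ.
det = 429·12 − 57² = 1899.
m = ((-1120)·12 − 57·(-131))/1899 = -1991/633; b = (429·(-131) − 57·(-1120))/1899 = 849/211.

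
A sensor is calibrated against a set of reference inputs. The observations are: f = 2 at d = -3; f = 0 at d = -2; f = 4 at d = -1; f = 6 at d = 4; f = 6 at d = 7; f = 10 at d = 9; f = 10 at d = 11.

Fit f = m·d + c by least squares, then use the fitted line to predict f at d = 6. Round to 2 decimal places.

The normal system MᵀM·[m, c]ᵀ = Mᵀf is [[281, 25]; [25, 7]]·[m, c]ᵀ = [256, 38]ᵀ.
Determinant 281·7 − 25² = 1342.
m = (256·7 − 25·38)/1342 = 421/671; c = (281·38 − 25·256)/1342 = 2139/671.
At d = 6: f̂ = (421/671)·(6) + (2139/671)·(1) = 4665/671.

f̂ = 6.95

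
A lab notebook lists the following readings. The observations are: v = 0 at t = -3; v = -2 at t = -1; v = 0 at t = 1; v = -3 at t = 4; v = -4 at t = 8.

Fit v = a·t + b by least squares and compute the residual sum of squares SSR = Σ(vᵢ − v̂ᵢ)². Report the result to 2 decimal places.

From the data, Σt·t = 91, Σt = 9, Σ1 = 5.
Right-hand side: Σt·v = -42, Σv = -9.
So MᵀM·[a, b]ᵀ = Mᵀv: [[91, 9]; [9, 5]]·[a, b]ᵀ = [-42, -9]ᵀ.
det = 91·5 − 9² = 374.
a = ((-42)·5 − 9·(-9))/374 = -129/374; b = (91·(-9) − 9·(-42))/374 = -441/374.
Residuals: 27/187, -218/187, 285/187, -15/34, -23/374; SSR = 1459/374.

SSR = 3.90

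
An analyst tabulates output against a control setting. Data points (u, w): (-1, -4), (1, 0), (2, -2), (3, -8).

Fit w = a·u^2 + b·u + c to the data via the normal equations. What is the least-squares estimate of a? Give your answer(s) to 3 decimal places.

The normal equations are: 99·a + 35·b + 15·c = -84;  35·a + 15·b + 5·c = -24;  15·a + 5·b + 4·c = -14.
Solving the 3×3 system (Gaussian elimination) gives a = -17/11, b = 117/55, c = -4/11.

a = -1.545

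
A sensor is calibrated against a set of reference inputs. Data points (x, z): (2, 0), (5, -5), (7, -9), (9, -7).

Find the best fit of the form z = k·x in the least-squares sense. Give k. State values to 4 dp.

k = -0.9497

Compute the Gram sums: Σx·x = 159.
Right-hand side: Σx·z = -151.
So MᵀM·[k]ᵀ = Mᵀz: [[159]]·[k]ᵀ = [-151]ᵀ.
Hence k = -151 / 159 ≈ -0.949686.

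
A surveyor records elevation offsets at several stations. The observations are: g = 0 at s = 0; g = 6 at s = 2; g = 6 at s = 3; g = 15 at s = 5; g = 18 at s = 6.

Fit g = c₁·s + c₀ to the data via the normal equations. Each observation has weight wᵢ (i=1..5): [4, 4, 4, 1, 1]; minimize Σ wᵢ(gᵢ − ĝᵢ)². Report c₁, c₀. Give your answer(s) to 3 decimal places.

Entries of AᵀWA: Σwᵢ·s·s = 113, Σwᵢ·s = 31, Σwᵢ·1 = 14.
Right-hand side: Σwᵢ·s·g = 303, Σwᵢ·g = 81.
Normal equations: [[113, 31]; [31, 14]]·[c₁, c₀]ᵀ = [303, 81]ᵀ.
Eliminating c₀: 14·(row 1) − 31·(row 2) gives 621·c₁ = 14·303 − 31·81 = 1731, so c₁ = 577/207.
Then c₀ = (81 − 31·(577/207))/14 = -80/207.

c₁ = 2.787, c₀ = -0.386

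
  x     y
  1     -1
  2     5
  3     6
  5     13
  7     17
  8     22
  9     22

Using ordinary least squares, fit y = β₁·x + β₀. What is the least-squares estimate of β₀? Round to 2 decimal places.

Compute the Gram sums: Σx·x = 233, Σx = 35, Σ1 = 7.
Moment sums: Σx·y = 585, Σy = 84.
Normal equations: [[233, 35]; [35, 7]]·[β₁, β₀]ᵀ = [585, 84]ᵀ.
det = 233·7 − 35² = 406.
β₁ = (585·7 − 35·84)/406 = 165/58; β₀ = (233·84 − 35·585)/406 = -129/58.

β₀ = -2.22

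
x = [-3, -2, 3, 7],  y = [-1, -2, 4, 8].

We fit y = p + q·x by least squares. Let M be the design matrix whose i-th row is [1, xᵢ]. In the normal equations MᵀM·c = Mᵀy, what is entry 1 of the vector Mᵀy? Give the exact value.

Entry 1 ↔ basis 1, so (Mᵀy)_{1} = Σᵢ yᵢ = (1)·(-1) + (1)·(-2) + (1)·(4) + (1)·(8) = 9.

9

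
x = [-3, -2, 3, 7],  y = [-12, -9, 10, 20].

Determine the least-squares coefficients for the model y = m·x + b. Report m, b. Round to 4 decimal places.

m = 3.2857, b = -1.8571

Compute the Gram sums: Σx·x = 71, Σx = 5, Σ1 = 4.
And Σx·y = 224, Σy = 9.
det = 71·4 − 5² = 259.
m = (224·4 − 5·9)/259 = 23/7; b = (71·9 − 5·224)/259 = -13/7.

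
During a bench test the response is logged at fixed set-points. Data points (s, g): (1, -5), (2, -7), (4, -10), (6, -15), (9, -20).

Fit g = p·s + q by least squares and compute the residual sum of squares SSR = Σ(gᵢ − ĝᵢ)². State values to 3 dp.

SSR = 0.772

Normal-equation sums: Σs·s = 138, Σs = 22, Σ1 = 5.
And Σs·g = -329, Σg = -57.
Determinant 138·5 − 22² = 206.
p = ((-329)·5 − 22·(-57))/206 = -391/206; q = (138·(-57) − 22·(-329))/206 = -314/103.
Residuals: -11/206, -16/103, 66/103, -58/103, 27/206; SSR = 159/206.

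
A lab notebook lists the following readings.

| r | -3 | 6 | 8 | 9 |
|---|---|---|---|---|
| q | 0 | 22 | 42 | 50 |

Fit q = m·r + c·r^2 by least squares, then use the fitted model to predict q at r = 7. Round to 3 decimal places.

q̂ = 32.022

With design matrix M, MᵀM = [[190, 1430]; [1430, 12034]] and Mᵀq = [918, 7530]ᵀ.
Determinant 190·12034 − 1430² = 241560.
m = (918·12034 − 1430·7530)/241560 = 1058/915; c = (190·7530 − 1430·918)/241560 = 983/2013.
At r = 7: q̂ = (1058/915)·(7) + (983/2013)·(49) = 322301/10065.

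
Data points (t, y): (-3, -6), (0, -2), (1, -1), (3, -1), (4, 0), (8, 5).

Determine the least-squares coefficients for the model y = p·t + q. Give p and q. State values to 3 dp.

p = 0.915, q = -2.816

Entries of MᵀM: Σt·t = 99, Σt = 13, Σ1 = 6.
And Σt·y = 54, Σy = -5.
So MᵀM·[p, q]ᵀ = Mᵀy: [[99, 13]; [13, 6]]·[p, q]ᵀ = [54, -5]ᵀ.
Determinant 99·6 − 13² = 425.
p = (54·6 − 13·(-5))/425 = 389/425; q = (99·(-5) − 13·54)/425 = -1197/425.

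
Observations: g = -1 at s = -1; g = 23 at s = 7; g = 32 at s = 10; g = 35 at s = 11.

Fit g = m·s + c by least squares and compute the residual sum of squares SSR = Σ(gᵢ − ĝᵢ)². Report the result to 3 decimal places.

The normal system MᵀM·[m, c]ᵀ = Mᵀg is [[271, 27]; [27, 4]]·[m, c]ᵀ = [867, 89]ᵀ.
Δ = 271·4 − 27² = 355.
m = (867·4 − 27·89)/355 = 3; c = (271·89 − 27·867)/355 = 2.
Residuals: 0, 0, 0, 0; SSR = 0.

SSR = 0.000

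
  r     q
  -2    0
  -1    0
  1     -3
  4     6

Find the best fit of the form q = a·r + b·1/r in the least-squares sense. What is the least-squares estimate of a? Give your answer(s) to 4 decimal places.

Forming AᵀA = [[22, 4]; [4, 37/16]] and Aᵀq = [21, -3/2]ᵀ gives AᵀA·[a, b]ᵀ = Aᵀq.
Δ = 22·(37/16) − 4² = 279/8.
a = (21·(37/16) − 4·(-3/2))/(279/8) = 97/62; b = (22·(-3/2) − 4·21)/(279/8) = -104/31.

a = 1.5645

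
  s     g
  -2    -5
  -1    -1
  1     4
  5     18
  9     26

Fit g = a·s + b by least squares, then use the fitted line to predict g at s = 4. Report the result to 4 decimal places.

Compute the Gram sums: Σs·s = 112, Σs = 12, Σ1 = 5.
And Σs·g = 339, Σg = 42.
So AᵀA·[a, b]ᵀ = Aᵀg: [[112, 12]; [12, 5]]·[a, b]ᵀ = [339, 42]ᵀ.
Eliminating b: 5·(row 1) − 12·(row 2) gives 416·a = 5·339 − 12·42 = 1191, so a = 1191/416.
Then b = (42 − 12·(1191/416))/5 = 159/104.
At s = 4: ĝ = (1191/416)·(4) + (159/104)·(1) = 675/52.

ĝ = 12.9808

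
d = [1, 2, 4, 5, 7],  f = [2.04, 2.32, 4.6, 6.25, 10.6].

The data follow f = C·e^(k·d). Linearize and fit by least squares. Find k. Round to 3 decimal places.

Let Y = ln f. Fitting Y = k·d + ln C by least squares:
AᵀA = [[95.0000, 19.0000]; [19.0000, 5]], rhs = [34.1892, 7.2740]ᵀ  (here Σd = 19.0000, Σ(d)² = 95.0000, Σln f = 7.2740, Σd·ln f = 34.1892).
Solving (det = 114.0000): k = 0.28719, ln C = 0.36347.

k = 0.287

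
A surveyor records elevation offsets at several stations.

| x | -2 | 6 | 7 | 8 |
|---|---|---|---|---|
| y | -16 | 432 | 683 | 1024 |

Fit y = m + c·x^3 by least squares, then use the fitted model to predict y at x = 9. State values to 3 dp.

ŷ = 1456.505

The normal equations are: 4·m + 1063·c = 2123;  1063·m + 426513·c = 851997.
(Σ1 = 4, Σx^3 = 1063, Σx^3·x^3 = 426513, Σy = 2123, Σx^3·y = 851997.)
det = 4·426513 − 1063² = 576083.
m = (2123·426513 − 1063·851997)/576083 = -185712/576083; c = (4·851997 − 1063·2123)/576083 = 1151239/576083.
At x = 9: ŷ = (-185712/576083)·(1) + (1151239/576083)·(729) = 839067519/576083.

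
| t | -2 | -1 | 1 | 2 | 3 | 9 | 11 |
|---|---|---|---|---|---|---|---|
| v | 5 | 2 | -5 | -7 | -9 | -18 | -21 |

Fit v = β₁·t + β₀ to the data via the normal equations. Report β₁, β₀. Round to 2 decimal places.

β₁ = -1.90, β₀ = -1.32

Setting ∂/∂β₁ … = 0 gives: 221·β₁ + 23·β₀ = -451;  23·β₁ + 7·β₀ = -53.
(Σt·t = 221, Σt = 23, Σ1 = 7, Σt·v = -451, Σv = -53.)
Δ = 221·7 − 23² = 1018.
β₁ = ((-451)·7 − 23·(-53))/1018 = -969/509; β₀ = (221·(-53) − 23·(-451))/1018 = -670/509.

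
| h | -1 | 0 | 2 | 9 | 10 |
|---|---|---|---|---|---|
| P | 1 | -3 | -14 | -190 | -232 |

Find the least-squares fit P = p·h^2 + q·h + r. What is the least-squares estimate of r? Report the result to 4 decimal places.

The normal system AᵀA·[p, q, r]ᵀ = AᵀP is [[16578, 1736, 186]; [1736, 186, 20]; [186, 20, 5]]·[p, q, r]ᵀ = [-38645, -4059, -438]ᵀ.
Row-reducing yields p = -201761/99422, q = -275657/99422, r = -50615/49711.

r = -1.0182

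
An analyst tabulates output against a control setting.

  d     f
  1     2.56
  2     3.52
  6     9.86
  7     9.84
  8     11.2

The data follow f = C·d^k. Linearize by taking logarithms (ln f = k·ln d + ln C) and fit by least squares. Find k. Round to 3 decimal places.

Let Y = ln f. Fitting Y = k·ln d + ln C by least squares:
Σln d = 6.5103, Σ(ln d)² = 11.8015, Σln f = 9.1893, Σln d·ln f = 14.4457.
Normal system: [[11.8015, 6.5103]; [6.5103, 5]]·[k, ln C]ᵀ = [14.4457, 9.1893]ᵀ.
Solving (det = 16.6240): k = 0.74613, ln C = 0.86637.

k = 0.746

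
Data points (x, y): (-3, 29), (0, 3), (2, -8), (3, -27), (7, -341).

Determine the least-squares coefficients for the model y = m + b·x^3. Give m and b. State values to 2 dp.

Setting ∂/∂m … = 0 gives: 5·m + 351·b = -344;  351·m + 119171·b = -118539.
Determinant 5·119171 − 351² = 472654.
m = ((-344)·119171 − 351·(-118539))/472654 = 47105/36358; b = (5·(-118539) − 351·(-344))/472654 = -471951/472654.

m = 1.30, b = -1.00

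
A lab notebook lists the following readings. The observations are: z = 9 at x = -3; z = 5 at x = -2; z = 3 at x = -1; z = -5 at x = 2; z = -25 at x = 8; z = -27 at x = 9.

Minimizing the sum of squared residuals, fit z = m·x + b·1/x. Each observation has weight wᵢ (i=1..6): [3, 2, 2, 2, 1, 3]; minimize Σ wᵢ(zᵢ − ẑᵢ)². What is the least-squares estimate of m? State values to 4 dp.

Normal-equation sums: Σwᵢ·x·x = 352, Σwᵢ·x·1/x = 13, Σwᵢ·1/x·1/x = 5851/1728.
Right-hand side: Σwᵢ·x·z = -1056, Σwᵢ·1/x·z = -297/8.
So AᵀWA·[m, b]ᵀ = AᵀWz: [[352, 13]; [13, 5851/1728]]·[m, b]ᵀ = [-1056, -297/8]ᵀ.
Determinant 352·(5851/1728) − 13² = 55235/54.
m = ((-1056)·(5851/1728) − 13·(-297/8))/(55235/54) = -133617/44188; b = (352·(-297/8) − 13·(-1056))/(55235/54) = 7128/11047.

m = -3.0238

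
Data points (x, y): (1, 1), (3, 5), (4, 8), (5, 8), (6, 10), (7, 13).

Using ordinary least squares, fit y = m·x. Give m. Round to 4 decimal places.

m = 1.7574

Compute the Gram sums: Σx·x = 136.
Moment sums: Σx·y = 239.
Hence m = 239 / 136 ≈ 1.75735.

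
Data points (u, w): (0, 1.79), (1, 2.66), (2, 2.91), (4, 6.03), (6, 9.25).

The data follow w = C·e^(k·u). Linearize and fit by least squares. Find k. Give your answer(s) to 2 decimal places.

Let Y = ln w. Fitting Y = k·u + ln C by least squares:
AᵀA = [[57.0000, 13.0000]; [13.0000, 5]], rhs = [23.6494, 6.6501]ᵀ  (here Σu = 13.0000, Σ(u)² = 57.0000, Σln w = 6.6501, Σu·ln w = 23.6494).
Slope k = (n·Σu·ln w − Σu·Σln w)/(n·Σ(u)² − (Σu)²) = (5·23.6494 − 13.0000·6.6501)/116.0000 = 0.27410; ln C = (Σln w − k·Σu)/n = 0.61735.

k = 0.27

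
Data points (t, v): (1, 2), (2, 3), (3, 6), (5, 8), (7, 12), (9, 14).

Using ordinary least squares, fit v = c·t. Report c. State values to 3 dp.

Normal-equation sums: Σt·t = 169.
Moment sums: Σt·v = 276.
XᵀX·[c]ᵀ = Xᵀv becomes [[169]]·[c]ᵀ = [276]ᵀ.
c = 276/169 = 1.63314.

c = 1.633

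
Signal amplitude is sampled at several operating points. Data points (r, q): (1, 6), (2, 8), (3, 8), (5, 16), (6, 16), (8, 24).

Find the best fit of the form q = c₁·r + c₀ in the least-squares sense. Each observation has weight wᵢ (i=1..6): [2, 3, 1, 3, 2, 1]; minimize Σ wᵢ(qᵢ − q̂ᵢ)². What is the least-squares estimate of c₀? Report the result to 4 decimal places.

Compute the Gram sums: Σwᵢ·r·r = 234, Σwᵢ·r = 46, Σwᵢ·1 = 12.
Moment sums: Σwᵢ·r·q = 708, Σwᵢ·q = 148.
Δ = 234·12 − 46² = 692.
c₁ = (708·12 − 46·148)/692 = 422/173; c₀ = (234·148 − 46·708)/692 = 516/173.

c₀ = 2.9827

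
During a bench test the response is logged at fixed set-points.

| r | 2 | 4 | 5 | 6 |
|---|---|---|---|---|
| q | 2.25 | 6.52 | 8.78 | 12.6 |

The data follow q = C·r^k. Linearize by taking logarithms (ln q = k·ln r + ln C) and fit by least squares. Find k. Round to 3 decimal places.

k = 1.542

Let Y = ln q. Fitting Y = k·ln r + ln C by least squares:
Σln r = 5.4806, Σ(ln r)² = 8.2030, Σln q = 7.3920, Σln r·ln q = 11.1975.
Equations: 8.2030·k + 5.4806·ln C = 11.1975;  5.4806·k + 4·ln C = 7.3920.
Slope k = (n·Σln r·ln q − Σln r·Σln q)/(n·Σ(ln r)² − (Σln r)²) = (4·11.1975 − 5.4806·7.3920)/2.7744 = 1.54161; ln C = (Σln q − k·Σln r)/n = -0.26426.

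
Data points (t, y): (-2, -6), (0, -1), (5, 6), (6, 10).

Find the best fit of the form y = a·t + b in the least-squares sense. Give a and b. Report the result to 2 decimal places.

a = 1.83, b = -1.86

Normal-equation sums: Σt·t = 65, Σt = 9, Σ1 = 4.
Moment sums: Σt·y = 102, Σy = 9.
XᵀX·[a, b]ᵀ = Xᵀy becomes [[65, 9]; [9, 4]]·[a, b]ᵀ = [102, 9]ᵀ.
Eliminating b: 4·(row 1) − 9·(row 2) gives 179·a = 4·102 − 9·9 = 327, so a = 327/179.
Then b = (9 − 9·(327/179))/4 = -333/179.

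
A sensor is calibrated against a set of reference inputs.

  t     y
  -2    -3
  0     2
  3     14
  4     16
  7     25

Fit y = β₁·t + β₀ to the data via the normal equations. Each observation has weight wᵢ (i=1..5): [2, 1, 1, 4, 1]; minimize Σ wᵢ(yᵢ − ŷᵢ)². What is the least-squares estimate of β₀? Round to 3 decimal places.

The normal equations are: 130·β₁ + 22·β₀ = 485;  22·β₁ + 9·β₀ = 99.
Determinant 130·9 − 22² = 686.
β₁ = (485·9 − 22·99)/686 = 2187/686; β₀ = (130·99 − 22·485)/686 = 1100/343.

β₀ = 3.207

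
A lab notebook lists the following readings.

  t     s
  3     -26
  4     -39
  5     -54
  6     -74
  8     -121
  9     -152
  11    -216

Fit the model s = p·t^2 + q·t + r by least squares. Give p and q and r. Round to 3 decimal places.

Entries of XᵀX: Σt^2·t^2 = 27556, Σt^2·t = 3004, Σt^2 = 352, Σt·t = 352, Σt = 46, Σ1 = 7.
And Σt^2·s = -51064, Σt·s = -5660, Σs = -682.
Normal equations: [[27556, 3004, 352]; [3004, 352, 46]; [352, 46, 7]]·[p, q, r]ᵀ = [-51064, -5660, -682]ᵀ.
Solving the 3×3 system (Gaussian elimination) gives p = -358/231, q = -500/231, r = -58/11.

p = -1.550, q = -2.165, r = -5.273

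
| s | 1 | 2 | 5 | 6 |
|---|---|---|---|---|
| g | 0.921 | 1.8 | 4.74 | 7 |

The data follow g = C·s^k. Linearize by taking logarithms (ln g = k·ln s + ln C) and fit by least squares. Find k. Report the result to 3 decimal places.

k = 1.099

Linearized form: ln g = k·ln s + ln C. From the 4 transformed points,
Σln s = 4.0943, Σ(ln s)² = 6.2811, Σln g = 4.0074, Σln s·ln g = 6.3984.
Equations: 6.2811·k + 4.0943·ln C = 6.3984;  4.0943·k + 4·ln C = 4.0074.
Slope k = (n·Σln s·ln g − Σln s·Σln g)/(n·Σ(ln s)² − (Σln s)²) = (4·6.3984 − 4.0943·4.0074)/8.3609 = 1.09864; ln C = (Σln g − k·Σln s)/n = -0.12269.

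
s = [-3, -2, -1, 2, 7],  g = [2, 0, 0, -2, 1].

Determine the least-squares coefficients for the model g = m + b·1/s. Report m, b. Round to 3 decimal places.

m = -0.027, b = -0.954

With design matrix M, MᵀM = [[5, -25/21]; [-25/21, 1439/882]] and Mᵀg = [1, -32/21]ᵀ.
Δ = 5·(1439/882) − (-25/21)² = 5945/882.
m = (1·(1439/882) − (-25/21)·(-32/21))/(5945/882) = -161/5945; b = (5·(-32/21) − (-25/21)·1)/(5945/882) = -1134/1189.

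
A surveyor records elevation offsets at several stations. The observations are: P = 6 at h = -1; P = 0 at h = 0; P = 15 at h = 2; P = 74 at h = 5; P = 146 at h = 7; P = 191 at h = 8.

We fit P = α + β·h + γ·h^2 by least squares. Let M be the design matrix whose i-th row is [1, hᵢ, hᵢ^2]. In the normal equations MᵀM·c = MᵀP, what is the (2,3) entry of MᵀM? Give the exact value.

987

Row 2 ↔ basis h, column 3 ↔ basis h^2, so (MᵀM)_{2,3} = Σᵢ (h)·(h^2) = (-1)·(1) + (0)·(0) + (2)·(4) + (5)·(25) + (7)·(49) + (8)·(64) = 987.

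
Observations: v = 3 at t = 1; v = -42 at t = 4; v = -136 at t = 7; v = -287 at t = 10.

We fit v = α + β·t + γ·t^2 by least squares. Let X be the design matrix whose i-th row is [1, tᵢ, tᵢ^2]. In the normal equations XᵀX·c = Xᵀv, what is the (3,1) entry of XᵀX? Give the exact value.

166

Row 3 ↔ basis t^2, column 1 ↔ basis 1, so (XᵀX)_{3,1} = Σᵢ t^2 = (1)·(1) + (16)·(1) + (49)·(1) + (100)·(1) = 166.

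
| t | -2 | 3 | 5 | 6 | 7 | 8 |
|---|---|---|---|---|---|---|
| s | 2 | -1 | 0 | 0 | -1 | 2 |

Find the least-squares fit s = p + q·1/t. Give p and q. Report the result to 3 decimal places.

p = 0.585, q = -3.226

Normal-equation sums: Σ1 = 6, Σ1/t = 131/280, Σ1/t·1/t = 328049/705600.
Moment sums: Σs = 2, Σ1/t·s = -103/84.
So XᵀX·[p, q]ᵀ = Xᵀs: [[6, 131/280]; [131/280, 328049/705600]]·[p, q]ᵀ = [2, -103/84]ᵀ.
det = 6·(328049/705600) − (131/280)² = 120923/47040.
p = (2·(328049/705600) − (131/280)·(-103/84))/(120923/47040) = 1060888/1813845; q = (6·(-103/84) − (131/280)·2)/(120923/47040) = -390096/120923.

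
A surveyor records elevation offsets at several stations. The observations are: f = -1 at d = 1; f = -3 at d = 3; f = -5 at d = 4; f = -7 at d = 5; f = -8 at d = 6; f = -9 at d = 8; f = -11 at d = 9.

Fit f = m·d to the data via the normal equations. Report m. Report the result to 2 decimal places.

m = -1.22

The normal equations are: 232·m = -284.
Hence m = -284 / 232 ≈ -1.22414.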